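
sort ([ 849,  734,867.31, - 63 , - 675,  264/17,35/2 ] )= [ - 675, - 63, 264/17 , 35/2,734,849, 867.31] 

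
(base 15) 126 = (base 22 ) bj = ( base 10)261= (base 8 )405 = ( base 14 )149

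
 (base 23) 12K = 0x253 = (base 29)kf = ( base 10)595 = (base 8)1123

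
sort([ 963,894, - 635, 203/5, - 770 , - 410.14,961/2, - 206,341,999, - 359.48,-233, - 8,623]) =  [ - 770,-635,  -  410.14, - 359.48,-233, - 206, - 8, 203/5 , 341,961/2, 623, 894,963, 999 ]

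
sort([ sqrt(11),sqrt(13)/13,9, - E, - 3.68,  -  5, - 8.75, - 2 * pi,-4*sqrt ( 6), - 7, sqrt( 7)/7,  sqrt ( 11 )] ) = [ - 4*sqrt(6), - 8.75, - 7, - 2*pi,-5, - 3.68, - E, sqrt(13)/13,sqrt( 7) /7, sqrt( 11),sqrt( 11),9] 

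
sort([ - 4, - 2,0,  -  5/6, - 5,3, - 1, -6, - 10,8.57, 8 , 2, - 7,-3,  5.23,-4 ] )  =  [ - 10, - 7, - 6, - 5,-4, - 4, - 3, - 2 , - 1, - 5/6, 0, 2, 3, 5.23, 8,  8.57] 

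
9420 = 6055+3365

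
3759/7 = 537=   537.00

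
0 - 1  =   - 1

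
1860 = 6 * 310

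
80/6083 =80/6083 =0.01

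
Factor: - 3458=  - 2^1*7^1*13^1 * 19^1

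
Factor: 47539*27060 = 1286405340 = 2^2 * 3^1*5^1*11^1*41^1*137^1*347^1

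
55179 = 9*6131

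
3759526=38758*97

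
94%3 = 1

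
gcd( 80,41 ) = 1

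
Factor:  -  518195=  - 5^1  *61^1 * 1699^1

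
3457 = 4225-768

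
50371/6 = 8395+1/6 = 8395.17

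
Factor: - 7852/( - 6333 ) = 2^2*3^( - 1)*13^1*151^1 * 2111^ (-1 )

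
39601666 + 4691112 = 44292778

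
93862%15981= 13957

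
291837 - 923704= - 631867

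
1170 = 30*39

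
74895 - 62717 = 12178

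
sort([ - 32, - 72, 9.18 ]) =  [  -  72, - 32,9.18]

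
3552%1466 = 620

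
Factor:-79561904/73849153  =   - 2^4*7^( - 1 ) * 17^1 * 53^1*107^ ( - 1 )* 5519^1*98597^(  -  1 )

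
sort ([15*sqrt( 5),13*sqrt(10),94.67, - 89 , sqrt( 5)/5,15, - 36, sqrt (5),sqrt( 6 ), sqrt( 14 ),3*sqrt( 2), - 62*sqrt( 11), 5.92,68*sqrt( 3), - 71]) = [-62 * sqrt( 11),-89,  -  71,  -  36, sqrt (5) /5,sqrt (5 ),sqrt(6),sqrt ( 14),  3*sqrt(2),5.92,  15 , 15*sqrt( 5), 13 * sqrt(10 ),94.67, 68 *sqrt(3) ]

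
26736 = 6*4456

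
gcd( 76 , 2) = 2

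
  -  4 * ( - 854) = 3416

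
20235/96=6745/32= 210.78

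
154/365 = 154/365 = 0.42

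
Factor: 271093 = 419^1*647^1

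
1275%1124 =151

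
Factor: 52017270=2^1 * 3^1*5^1*1733909^1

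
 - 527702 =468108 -995810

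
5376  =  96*56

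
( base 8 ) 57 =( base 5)142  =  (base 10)47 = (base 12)3b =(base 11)43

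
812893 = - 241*( - 3373)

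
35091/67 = 35091/67 = 523.75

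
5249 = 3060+2189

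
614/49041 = 614/49041 = 0.01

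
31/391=31/391 = 0.08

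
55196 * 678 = 37422888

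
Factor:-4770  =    -  2^1*3^2*5^1 *53^1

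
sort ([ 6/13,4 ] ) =[ 6/13 , 4]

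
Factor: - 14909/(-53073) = 3^( - 2) *17^1 * 877^1*5897^(-1)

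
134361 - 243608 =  - 109247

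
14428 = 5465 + 8963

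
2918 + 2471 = 5389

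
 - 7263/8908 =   -  7263/8908 = -0.82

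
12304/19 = 647 + 11/19 = 647.58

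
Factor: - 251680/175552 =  - 605/422 = -2^(-1)*5^1*11^2 * 211^( - 1 )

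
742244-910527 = -168283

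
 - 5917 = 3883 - 9800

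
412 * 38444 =15838928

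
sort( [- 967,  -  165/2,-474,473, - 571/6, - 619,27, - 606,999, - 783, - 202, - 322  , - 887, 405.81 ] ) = [ - 967,- 887,-783, - 619, - 606, - 474, - 322, - 202, - 571/6,  -  165/2, 27,405.81,473, 999 ] 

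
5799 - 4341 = 1458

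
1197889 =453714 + 744175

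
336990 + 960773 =1297763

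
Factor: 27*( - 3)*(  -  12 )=972= 2^2 * 3^5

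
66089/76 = 869 + 45/76=869.59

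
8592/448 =537/28 = 19.18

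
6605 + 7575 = 14180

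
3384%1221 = 942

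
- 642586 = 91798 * ( - 7 ) 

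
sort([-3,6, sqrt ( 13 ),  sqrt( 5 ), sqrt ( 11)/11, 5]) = [ - 3, sqrt( 11)/11,sqrt( 5) , sqrt( 13), 5, 6 ]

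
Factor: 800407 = 800407^1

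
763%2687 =763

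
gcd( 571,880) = 1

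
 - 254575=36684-291259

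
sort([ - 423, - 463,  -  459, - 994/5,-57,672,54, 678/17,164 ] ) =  [ - 463, - 459,-423, - 994/5, - 57,678/17, 54, 164,672]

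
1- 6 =-5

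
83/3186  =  83/3186=0.03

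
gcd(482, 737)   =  1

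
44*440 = 19360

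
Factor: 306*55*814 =2^2*3^2*5^1* 11^2*17^1*37^1  =  13699620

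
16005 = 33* 485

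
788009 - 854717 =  -66708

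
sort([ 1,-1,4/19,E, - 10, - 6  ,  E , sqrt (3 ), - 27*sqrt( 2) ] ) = [ - 27*sqrt(2), - 10, - 6 , - 1,4/19,1, sqrt(3),E,E ] 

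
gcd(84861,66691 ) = 1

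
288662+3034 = 291696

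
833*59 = 49147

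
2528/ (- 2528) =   -  1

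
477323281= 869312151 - 391988870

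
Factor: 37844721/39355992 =4204969/4372888 = 2^( - 3)  *  13^(-1)*19^( - 1) * 131^1 * 2213^( - 1 )*32099^1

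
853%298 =257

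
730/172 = 4 + 21/86= 4.24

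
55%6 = 1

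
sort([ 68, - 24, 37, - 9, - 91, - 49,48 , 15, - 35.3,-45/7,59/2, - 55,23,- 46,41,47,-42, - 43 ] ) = [ - 91, - 55, - 49,-46, - 43,  -  42,  -  35.3,-24, - 9 , - 45/7,15 , 23,59/2,37,41,47,48,  68 ] 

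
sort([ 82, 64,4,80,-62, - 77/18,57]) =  [ - 62, - 77/18,  4,57, 64,80,82]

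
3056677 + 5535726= 8592403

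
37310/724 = 51 + 193/362 = 51.53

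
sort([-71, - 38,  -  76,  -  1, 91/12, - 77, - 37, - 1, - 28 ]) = [ - 77, - 76,-71,  -  38, - 37, - 28 ,-1, - 1, 91/12 ]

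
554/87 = 554/87  =  6.37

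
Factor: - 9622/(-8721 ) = 566/513 = 2^1*3^( - 3 )*19^(-1 )*283^1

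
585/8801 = 45/677 = 0.07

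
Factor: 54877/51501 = 3^( - 1)*17167^ (- 1)*54877^1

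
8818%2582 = 1072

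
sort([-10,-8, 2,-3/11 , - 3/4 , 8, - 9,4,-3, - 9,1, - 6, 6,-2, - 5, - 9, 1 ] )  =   [- 10, - 9, - 9,-9, - 8,-6, - 5 , - 3,-2, - 3/4, - 3/11,  1, 1 , 2, 4,  6, 8 ]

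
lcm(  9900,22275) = 89100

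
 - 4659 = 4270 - 8929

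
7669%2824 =2021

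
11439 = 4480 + 6959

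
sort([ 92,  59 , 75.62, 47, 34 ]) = [34, 47,59,75.62, 92] 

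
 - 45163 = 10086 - 55249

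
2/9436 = 1/4718  =  0.00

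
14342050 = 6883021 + 7459029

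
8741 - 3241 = 5500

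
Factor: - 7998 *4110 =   -  2^2 *3^2*5^1*31^1*43^1*137^1 =-  32871780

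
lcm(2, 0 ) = 0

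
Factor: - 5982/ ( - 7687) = 2^1*3^1*997^1*7687^( - 1)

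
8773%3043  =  2687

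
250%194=56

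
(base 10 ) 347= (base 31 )b6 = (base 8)533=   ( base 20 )H7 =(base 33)AH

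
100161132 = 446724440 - 346563308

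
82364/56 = 1470 + 11/14 = 1470.79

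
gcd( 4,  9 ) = 1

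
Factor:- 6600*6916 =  - 45645600 = - 2^5*3^1*5^2*7^1 * 11^1*13^1*19^1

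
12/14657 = 12/14657 =0.00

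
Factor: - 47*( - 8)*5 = 1880 = 2^3*5^1*47^1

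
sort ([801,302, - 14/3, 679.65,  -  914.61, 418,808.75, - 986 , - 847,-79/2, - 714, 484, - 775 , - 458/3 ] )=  [ - 986, - 914.61,-847, - 775, - 714, - 458/3,- 79/2,-14/3, 302,418,484,679.65, 801,808.75]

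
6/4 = 1 + 1/2  =  1.50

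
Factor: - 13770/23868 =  - 15/26 = - 2^ ( - 1 )*3^1*5^1*13^(  -  1)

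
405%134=3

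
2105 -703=1402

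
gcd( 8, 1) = 1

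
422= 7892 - 7470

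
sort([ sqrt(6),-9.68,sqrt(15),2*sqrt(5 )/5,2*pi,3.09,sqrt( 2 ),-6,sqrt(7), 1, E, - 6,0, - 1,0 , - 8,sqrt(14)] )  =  [ - 9.68, - 8 , - 6, - 6 ,  -  1,0,0,  2* sqrt( 5) /5,  1 , sqrt( 2),sqrt(6 ) , sqrt(7),E,3.09,sqrt(14),sqrt( 15), 2 * pi ]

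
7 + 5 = 12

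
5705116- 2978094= 2727022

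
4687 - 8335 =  - 3648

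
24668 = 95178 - 70510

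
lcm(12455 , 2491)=12455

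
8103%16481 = 8103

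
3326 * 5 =16630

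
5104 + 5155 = 10259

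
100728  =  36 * 2798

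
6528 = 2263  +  4265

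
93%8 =5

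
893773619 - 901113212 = - 7339593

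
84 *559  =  46956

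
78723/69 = 26241/23 = 1140.91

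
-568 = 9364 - 9932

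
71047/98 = 724+95/98=724.97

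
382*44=16808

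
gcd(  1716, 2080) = 52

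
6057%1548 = 1413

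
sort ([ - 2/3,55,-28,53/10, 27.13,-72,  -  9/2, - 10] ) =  [ - 72,  -  28, - 10,  -  9/2, - 2/3 , 53/10, 27.13, 55] 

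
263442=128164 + 135278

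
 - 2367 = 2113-4480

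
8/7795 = 8/7795 = 0.00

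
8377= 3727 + 4650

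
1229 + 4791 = 6020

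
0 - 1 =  - 1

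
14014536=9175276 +4839260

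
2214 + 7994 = 10208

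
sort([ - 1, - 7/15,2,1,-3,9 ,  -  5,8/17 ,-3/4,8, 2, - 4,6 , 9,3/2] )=[ - 5, - 4, - 3, - 1, - 3/4 , - 7/15,8/17,  1, 3/2 , 2,2, 6, 8, 9, 9] 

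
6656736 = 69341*96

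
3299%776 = 195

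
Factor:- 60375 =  - 3^1*5^3*7^1*23^1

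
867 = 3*289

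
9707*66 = 640662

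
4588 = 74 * 62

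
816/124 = 6+18/31= 6.58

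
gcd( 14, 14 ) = 14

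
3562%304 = 218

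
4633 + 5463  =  10096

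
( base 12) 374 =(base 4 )20020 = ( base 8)1010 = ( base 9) 637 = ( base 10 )520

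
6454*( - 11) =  - 70994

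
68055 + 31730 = 99785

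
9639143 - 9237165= 401978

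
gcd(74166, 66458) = 94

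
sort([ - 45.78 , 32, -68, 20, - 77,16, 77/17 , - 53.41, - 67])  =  [-77, - 68, - 67, - 53.41,-45.78,77/17, 16,20, 32]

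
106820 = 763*140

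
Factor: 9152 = 2^6*11^1*13^1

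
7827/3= 2609 = 2609.00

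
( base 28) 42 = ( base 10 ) 114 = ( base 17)6c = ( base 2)1110010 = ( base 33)3f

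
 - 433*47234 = -20452322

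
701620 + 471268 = 1172888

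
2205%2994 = 2205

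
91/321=91/321 = 0.28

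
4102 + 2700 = 6802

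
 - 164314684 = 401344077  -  565658761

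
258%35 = 13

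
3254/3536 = 1627/1768 = 0.92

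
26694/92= 290  +  7/46 = 290.15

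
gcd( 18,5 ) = 1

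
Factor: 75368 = 2^3*9421^1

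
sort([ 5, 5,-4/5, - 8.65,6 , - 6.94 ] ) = [ - 8.65,-6.94,  -  4/5 , 5, 5, 6 ]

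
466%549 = 466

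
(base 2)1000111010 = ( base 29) JJ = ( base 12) 3b6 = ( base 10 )570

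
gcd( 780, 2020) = 20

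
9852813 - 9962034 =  - 109221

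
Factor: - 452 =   -  2^2*113^1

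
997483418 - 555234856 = 442248562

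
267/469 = 267/469 =0.57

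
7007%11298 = 7007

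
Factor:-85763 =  - 139^1*617^1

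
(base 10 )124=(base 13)97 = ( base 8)174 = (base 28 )4c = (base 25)4o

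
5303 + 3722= 9025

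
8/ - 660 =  - 1 + 163/165 = - 0.01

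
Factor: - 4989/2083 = -3^1 * 1663^1*2083^(-1)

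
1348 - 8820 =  - 7472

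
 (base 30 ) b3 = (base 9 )410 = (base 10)333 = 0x14D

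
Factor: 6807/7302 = 2269/2434 = 2^( - 1)*1217^( - 1)*2269^1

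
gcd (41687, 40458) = 1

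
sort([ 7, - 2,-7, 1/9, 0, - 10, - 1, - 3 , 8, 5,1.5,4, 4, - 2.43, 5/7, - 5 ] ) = [-10,-7,- 5, - 3, - 2.43, - 2, -1, 0,1/9, 5/7, 1.5,4 , 4, 5, 7, 8]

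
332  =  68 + 264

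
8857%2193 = 85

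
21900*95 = 2080500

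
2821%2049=772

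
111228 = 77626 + 33602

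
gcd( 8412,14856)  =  12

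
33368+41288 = 74656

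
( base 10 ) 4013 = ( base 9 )5448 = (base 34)3G1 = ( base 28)539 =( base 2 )111110101101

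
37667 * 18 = 678006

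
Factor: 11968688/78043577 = 2^4*23^( - 1 )*61^1*12263^1*3393199^( - 1)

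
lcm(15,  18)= 90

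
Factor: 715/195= 11/3 = 3^(-1 )*11^1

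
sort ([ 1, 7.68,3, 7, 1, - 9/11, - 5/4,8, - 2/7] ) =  [ - 5/4, - 9/11, - 2/7,1, 1, 3, 7, 7.68,8 ] 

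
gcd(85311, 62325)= 9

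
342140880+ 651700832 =993841712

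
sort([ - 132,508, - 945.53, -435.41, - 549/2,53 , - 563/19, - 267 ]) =[ - 945.53, - 435.41, - 549/2, - 267, - 132, - 563/19, 53,  508 ] 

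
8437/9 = 937 + 4/9 = 937.44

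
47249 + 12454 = 59703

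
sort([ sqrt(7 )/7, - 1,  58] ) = [ - 1,sqrt(7 ) /7,  58 ] 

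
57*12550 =715350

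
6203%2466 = 1271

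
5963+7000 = 12963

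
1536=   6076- 4540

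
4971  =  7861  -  2890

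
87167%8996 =6203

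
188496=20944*9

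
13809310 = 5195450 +8613860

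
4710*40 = 188400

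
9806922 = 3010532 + 6796390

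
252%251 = 1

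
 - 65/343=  - 1 + 278/343=- 0.19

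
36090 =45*802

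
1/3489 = 1/3489 = 0.00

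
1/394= 1/394 = 0.00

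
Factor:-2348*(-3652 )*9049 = 77594233904 = 2^4 * 11^1*83^1 * 587^1*9049^1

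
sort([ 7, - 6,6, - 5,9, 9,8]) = [ - 6, - 5,6 , 7,8, 9,9 ]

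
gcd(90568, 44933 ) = 1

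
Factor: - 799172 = -2^2 *11^1*41^1*443^1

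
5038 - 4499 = 539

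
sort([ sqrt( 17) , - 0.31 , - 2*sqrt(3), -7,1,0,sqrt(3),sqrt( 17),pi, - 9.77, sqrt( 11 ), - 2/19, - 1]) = [ - 9.77, - 7, - 2 * sqrt (3), - 1, - 0.31 ,-2/19, 0,1, sqrt( 3),pi, sqrt( 11), sqrt(17),sqrt( 17)] 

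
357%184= 173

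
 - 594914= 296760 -891674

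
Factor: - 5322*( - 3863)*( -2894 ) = - 59497416084= -2^2 * 3^1*887^1*1447^1*3863^1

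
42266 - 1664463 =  - 1622197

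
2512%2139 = 373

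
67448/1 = 67448 = 67448.00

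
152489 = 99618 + 52871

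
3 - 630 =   -  627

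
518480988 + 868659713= 1387140701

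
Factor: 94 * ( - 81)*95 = - 723330  =  - 2^1*3^4*5^1*19^1*47^1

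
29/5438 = 29/5438= 0.01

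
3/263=3/263 = 0.01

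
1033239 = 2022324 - 989085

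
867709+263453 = 1131162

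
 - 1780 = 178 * (  -  10)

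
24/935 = 24/935= 0.03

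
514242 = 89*5778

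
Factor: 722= 2^1 * 19^2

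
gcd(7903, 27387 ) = 1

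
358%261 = 97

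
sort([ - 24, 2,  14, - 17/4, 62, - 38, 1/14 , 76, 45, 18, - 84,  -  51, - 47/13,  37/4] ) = [ - 84, - 51  , - 38,  -  24, - 17/4, - 47/13,1/14 , 2,37/4,14, 18,45, 62, 76] 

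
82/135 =82/135 = 0.61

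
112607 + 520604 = 633211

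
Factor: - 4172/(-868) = 149/31 = 31^( - 1)*149^1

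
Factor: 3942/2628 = 3/2= 2^( - 1) * 3^1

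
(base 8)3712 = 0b11111001010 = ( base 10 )1994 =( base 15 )8ce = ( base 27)2jn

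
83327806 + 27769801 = 111097607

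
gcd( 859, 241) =1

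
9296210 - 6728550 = 2567660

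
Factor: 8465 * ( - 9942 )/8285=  - 2^1*3^1*1693^1 = - 10158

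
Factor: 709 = 709^1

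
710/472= 1 + 119/236 = 1.50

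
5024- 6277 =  - 1253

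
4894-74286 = -69392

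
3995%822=707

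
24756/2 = 12378 = 12378.00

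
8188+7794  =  15982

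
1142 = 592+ 550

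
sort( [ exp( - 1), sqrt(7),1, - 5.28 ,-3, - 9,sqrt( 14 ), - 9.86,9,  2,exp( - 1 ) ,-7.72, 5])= [ - 9.86, - 9, - 7.72 , - 5.28, - 3 , exp( -1 ), exp(  -  1), 1 , 2, sqrt( 7 ),  sqrt( 14) , 5, 9 ]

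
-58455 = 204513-262968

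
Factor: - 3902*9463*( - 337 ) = 2^1*337^1*1951^1*9463^1 =12443598962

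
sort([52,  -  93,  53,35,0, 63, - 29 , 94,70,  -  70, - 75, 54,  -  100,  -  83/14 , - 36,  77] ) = [- 100, - 93,-75, - 70, - 36, - 29, - 83/14,0, 35, 52, 53,54,  63,  70, 77, 94]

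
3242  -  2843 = 399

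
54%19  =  16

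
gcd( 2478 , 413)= 413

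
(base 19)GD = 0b100111101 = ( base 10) 317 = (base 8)475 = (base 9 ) 382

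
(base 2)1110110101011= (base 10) 7595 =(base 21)h4e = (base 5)220340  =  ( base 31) 7s0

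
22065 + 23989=46054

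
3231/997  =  3 + 240/997 =3.24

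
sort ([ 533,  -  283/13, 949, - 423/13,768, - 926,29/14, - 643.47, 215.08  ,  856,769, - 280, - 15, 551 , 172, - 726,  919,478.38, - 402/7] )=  [ - 926, - 726, - 643.47 , - 280,-402/7, - 423/13, - 283/13,-15, 29/14, 172, 215.08, 478.38,  533,551,768,769,  856 , 919, 949 ]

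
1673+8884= 10557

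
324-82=242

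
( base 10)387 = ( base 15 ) 1AC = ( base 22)HD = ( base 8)603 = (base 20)j7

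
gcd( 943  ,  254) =1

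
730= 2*365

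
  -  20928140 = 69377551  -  90305691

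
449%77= 64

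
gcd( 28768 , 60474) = 2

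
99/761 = 99/761 = 0.13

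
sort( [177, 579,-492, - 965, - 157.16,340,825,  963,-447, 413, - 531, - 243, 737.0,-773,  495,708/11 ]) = [ - 965, - 773, - 531, - 492, - 447, - 243,- 157.16,708/11,177, 340,413,495,579, 737.0, 825,963 ]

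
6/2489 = 6/2489=0.00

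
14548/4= 3637 = 3637.00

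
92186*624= 57524064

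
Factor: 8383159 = 17^1*493127^1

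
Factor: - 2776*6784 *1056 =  - 19886997504 = - 2^15* 3^1 *11^1 * 53^1 * 347^1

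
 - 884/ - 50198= 442/25099= 0.02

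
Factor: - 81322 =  - 2^1*73^1*557^1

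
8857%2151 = 253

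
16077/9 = 1786 +1/3 = 1786.33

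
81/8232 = 27/2744 = 0.01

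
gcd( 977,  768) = 1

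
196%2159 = 196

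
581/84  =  83/12 = 6.92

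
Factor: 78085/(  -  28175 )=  -97/35 = - 5^(- 1)*7^( - 1 )*97^1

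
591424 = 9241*64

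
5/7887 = 5/7887  =  0.00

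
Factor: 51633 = 3^2*5737^1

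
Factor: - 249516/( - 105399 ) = 2^2*7^( - 2)*  29^1 =116/49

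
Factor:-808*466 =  - 2^4*101^1*233^1 = -376528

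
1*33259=33259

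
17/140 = 17/140 = 0.12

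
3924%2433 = 1491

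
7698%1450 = 448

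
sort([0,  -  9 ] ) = [ - 9,0]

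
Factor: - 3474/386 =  - 3^2= - 9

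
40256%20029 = 198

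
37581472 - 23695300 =13886172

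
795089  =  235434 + 559655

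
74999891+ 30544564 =105544455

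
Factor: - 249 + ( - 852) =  - 1101 = - 3^1*367^1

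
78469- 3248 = 75221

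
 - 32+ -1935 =-1967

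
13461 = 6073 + 7388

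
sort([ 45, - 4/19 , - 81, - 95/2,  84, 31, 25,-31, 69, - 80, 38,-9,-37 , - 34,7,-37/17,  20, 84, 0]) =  [ - 81,-80, - 95/2, - 37, - 34, - 31,-9, - 37/17,  -  4/19, 0, 7,  20, 25,31, 38, 45, 69, 84,84] 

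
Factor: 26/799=2^1*13^1*17^(-1) * 47^( -1)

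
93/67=93/67 = 1.39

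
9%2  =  1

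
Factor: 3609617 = 11^1*239^1*  1373^1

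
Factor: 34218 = 2^1* 3^2*1901^1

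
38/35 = 1 + 3/35 = 1.09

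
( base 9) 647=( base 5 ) 4104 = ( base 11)441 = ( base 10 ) 529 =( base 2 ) 1000010001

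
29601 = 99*299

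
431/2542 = 431/2542 = 0.17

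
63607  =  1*63607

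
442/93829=442/93829 = 0.00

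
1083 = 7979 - 6896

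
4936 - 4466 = 470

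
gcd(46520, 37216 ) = 9304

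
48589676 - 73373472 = - 24783796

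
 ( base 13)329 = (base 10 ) 542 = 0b1000011110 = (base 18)1C2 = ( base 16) 21e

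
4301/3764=4301/3764=1.14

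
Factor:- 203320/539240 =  - 23^1*61^(  -  1)  =  -  23/61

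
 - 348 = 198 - 546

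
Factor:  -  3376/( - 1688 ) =2=2^1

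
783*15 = 11745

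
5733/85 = 5733/85=67.45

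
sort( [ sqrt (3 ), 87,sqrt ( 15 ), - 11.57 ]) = [ - 11.57, sqrt(3 ),sqrt(15), 87]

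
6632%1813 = 1193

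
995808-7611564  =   - 6615756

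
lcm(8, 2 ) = 8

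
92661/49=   1891 + 2/49  =  1891.04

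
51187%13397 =10996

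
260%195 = 65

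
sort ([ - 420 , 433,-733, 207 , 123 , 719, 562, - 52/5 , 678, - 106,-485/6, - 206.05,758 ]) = [ - 733, - 420,-206.05,  -  106, - 485/6, - 52/5, 123 , 207,  433, 562, 678, 719,758 ]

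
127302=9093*14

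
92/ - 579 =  - 1+487/579  =  -  0.16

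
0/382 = 0 =0.00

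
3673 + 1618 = 5291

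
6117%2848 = 421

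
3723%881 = 199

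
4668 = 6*778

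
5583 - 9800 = -4217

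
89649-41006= 48643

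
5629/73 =5629/73= 77.11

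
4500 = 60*75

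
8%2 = 0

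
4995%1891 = 1213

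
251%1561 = 251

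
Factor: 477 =3^2 *53^1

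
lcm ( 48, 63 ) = 1008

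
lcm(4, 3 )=12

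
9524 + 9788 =19312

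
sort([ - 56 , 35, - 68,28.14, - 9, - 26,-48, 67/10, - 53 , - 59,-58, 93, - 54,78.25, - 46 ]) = [ - 68, - 59, - 58,-56, - 54, - 53, - 48, - 46 ,  -  26 , - 9, 67/10, 28.14,35, 78.25,93 ]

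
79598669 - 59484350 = 20114319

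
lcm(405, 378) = 5670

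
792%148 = 52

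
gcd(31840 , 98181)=1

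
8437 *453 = 3821961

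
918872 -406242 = 512630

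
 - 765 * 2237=  -  1711305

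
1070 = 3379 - 2309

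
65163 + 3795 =68958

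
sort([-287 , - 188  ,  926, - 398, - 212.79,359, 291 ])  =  [ - 398, - 287, - 212.79, - 188,291,359,926 ]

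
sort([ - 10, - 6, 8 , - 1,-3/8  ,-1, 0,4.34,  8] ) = [ - 10, - 6,- 1, - 1, - 3/8, 0, 4.34,8, 8 ] 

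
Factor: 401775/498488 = 2^( - 3)*3^1*5^2*11^1*487^1*62311^ ( - 1)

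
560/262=2  +  18/131 = 2.14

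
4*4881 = 19524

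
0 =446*0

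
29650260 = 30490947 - 840687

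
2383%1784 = 599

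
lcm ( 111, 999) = 999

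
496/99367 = 496/99367=0.00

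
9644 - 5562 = 4082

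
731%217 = 80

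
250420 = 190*1318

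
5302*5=26510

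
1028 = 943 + 85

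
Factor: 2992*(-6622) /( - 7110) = 9906512/3555 = 2^4*3^ ( - 2)*5^ ( - 1 ) * 7^1*11^2 * 17^1*43^1*79^( - 1)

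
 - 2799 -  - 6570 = 3771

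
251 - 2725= - 2474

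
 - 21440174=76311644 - 97751818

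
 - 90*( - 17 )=1530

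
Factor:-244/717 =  -2^2 * 3^( - 1 )*61^1*239^(-1 )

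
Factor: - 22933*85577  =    -  17^1*19^1 *71^1*85577^1 = - 1962537341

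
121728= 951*128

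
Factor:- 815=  - 5^1*163^1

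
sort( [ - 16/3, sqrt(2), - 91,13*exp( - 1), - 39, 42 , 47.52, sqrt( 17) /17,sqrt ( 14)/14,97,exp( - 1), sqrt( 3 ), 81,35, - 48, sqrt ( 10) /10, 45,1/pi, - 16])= [ - 91,-48 ,-39, - 16, - 16/3,  sqrt( 17) /17,sqrt( 14)/14, sqrt( 10) /10,1/pi,exp( - 1),sqrt( 2),sqrt( 3 ),13 *exp(-1),35,42,45,47.52, 81,97]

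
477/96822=53/10758  =  0.00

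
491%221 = 49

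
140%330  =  140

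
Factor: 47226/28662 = 463/281  =  281^( - 1) * 463^1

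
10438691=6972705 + 3465986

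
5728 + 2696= 8424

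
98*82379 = 8073142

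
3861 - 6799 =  - 2938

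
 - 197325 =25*( - 7893) 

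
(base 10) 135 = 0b10000111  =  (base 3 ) 12000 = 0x87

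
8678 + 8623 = 17301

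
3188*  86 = 274168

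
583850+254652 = 838502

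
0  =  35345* 0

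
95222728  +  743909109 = 839131837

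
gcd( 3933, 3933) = 3933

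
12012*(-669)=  - 8036028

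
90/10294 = 45/5147 = 0.01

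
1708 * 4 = 6832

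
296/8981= 296/8981  =  0.03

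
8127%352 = 31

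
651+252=903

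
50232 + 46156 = 96388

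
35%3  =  2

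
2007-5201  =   -3194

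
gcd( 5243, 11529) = 7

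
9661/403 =23  +  392/403=23.97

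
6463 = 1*6463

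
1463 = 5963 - 4500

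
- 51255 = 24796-76051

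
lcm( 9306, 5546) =549054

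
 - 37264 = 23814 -61078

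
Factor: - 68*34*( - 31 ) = 71672 = 2^3* 17^2*31^1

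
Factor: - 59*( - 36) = 2^2*3^2 * 59^1 = 2124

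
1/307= 1/307 = 0.00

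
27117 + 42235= 69352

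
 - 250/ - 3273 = 250/3273  =  0.08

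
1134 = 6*189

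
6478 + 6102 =12580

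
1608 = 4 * 402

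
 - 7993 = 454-8447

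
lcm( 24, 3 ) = 24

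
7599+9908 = 17507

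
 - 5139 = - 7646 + 2507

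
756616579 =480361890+276254689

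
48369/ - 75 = - 16123/25 = - 644.92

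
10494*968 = 10158192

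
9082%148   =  54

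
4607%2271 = 65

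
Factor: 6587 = 7^1*941^1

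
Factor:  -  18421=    - 13^2*109^1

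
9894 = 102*97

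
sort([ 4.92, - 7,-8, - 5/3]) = [ - 8, - 7,  -  5/3,4.92 ] 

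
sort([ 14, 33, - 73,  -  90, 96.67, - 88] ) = [ - 90, - 88, - 73, 14, 33, 96.67]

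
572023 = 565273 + 6750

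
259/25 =259/25= 10.36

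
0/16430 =0 = 0.00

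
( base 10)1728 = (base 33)1jc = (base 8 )3300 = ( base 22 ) 3CC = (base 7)5016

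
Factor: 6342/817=2^1*3^1 * 7^1*19^( - 1)*43^( - 1)*151^1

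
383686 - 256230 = 127456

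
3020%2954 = 66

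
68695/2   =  68695/2 = 34347.50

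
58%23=12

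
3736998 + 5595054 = 9332052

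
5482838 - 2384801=3098037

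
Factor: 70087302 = 2^1*3^3*23^1*56431^1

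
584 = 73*8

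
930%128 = 34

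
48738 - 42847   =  5891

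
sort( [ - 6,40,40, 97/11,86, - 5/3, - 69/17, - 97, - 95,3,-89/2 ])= [-97, - 95 , - 89/2, -6, - 69/17, - 5/3, 3,97/11,40,40,86] 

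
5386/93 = 57 + 85/93 = 57.91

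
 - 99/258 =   -  33/86 = -0.38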